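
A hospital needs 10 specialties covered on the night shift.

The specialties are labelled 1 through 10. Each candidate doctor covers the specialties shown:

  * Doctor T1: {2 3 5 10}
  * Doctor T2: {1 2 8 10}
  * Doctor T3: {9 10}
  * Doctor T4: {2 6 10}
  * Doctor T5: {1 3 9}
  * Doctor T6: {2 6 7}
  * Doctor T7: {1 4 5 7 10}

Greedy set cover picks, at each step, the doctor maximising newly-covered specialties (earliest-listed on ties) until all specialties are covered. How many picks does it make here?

Greedy: pick T7 (covers 5 new) → pick T1 (covers 2 new) → pick T2 (covers 1 new) → pick T3 (covers 1 new) → pick T4 (covers 1 new). Total picks: 5.
(The true minimum cover uses only 4 doctors, so greedy is not optimal here.)

5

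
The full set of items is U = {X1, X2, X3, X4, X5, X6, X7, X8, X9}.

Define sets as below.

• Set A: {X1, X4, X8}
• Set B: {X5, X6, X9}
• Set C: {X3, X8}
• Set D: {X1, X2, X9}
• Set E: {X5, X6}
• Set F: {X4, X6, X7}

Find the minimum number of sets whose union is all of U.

4

Take {B, C, D, F}. Their union is {X1, X2, X3, X4, X5, X6, X7, X8, X9}, which is all 9 items.
Only C contains X3, so C is forced; the remaining 7 items need at least 3 more sets (each remaining set adds at most 3) — so at least 4 sets are needed, and 4 is optimal.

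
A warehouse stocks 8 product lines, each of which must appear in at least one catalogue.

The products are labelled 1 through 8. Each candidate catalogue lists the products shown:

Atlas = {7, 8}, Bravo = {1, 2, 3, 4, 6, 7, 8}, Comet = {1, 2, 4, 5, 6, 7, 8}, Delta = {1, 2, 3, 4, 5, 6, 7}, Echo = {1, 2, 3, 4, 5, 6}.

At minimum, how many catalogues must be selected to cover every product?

2

Atlas and Echo together: Atlas ∪ Echo = {1, 2, 3, 4, 5, 6, 7, 8} — every product is covered.
No single catalogue has all 8 products (the largest, Bravo, has 7), so 2 is optimal.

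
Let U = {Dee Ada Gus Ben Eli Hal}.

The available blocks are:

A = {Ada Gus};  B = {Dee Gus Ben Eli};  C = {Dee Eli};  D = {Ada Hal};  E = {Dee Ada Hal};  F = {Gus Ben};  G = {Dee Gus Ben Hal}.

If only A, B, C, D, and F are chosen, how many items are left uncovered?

0

Union of A, B, C, D, F = {Dee, Ada, Gus, Ben, Eli, Hal} — that's every item, so 0 are uncovered.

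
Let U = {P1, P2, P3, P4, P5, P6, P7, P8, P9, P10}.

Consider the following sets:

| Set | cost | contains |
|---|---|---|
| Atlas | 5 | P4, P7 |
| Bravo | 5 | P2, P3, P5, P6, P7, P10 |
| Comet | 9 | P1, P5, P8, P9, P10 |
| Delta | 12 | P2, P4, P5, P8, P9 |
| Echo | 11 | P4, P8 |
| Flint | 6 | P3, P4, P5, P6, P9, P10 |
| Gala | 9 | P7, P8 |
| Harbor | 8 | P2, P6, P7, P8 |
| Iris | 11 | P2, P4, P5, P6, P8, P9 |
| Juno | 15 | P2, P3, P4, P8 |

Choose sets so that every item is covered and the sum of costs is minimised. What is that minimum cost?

19

Atlas, Bravo, Comet together cover every item (Atlas ∪ Bravo ∪ Comet = {P1, P2, P3, P4, P5, P6, P7, P8, P9, P10}); total cost 5 + 5 + 9 = 19.
No covering selection has total cost below 19.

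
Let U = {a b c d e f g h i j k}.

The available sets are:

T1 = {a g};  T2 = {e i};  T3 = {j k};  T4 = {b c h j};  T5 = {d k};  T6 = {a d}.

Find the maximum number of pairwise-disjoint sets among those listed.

T1, T2, T4, T5 are pairwise disjoint (T1={a,g}; T2={e,i}; T4={b,c,h,j}; T5={d,k}).
Every remaining set overlaps one of these, and no 5 of the listed sets are pairwise disjoint, so 4 is the maximum.

4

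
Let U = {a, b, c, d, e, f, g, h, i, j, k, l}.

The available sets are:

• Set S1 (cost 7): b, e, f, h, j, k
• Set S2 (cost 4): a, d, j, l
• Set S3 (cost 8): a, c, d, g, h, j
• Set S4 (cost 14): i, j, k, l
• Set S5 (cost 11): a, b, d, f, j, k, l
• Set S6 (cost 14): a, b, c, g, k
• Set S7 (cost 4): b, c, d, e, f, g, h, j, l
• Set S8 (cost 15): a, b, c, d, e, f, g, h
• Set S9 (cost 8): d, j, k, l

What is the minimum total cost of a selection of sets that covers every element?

S2, S4, S7 together cover every element (S2 ∪ S4 ∪ S7 = {a, b, c, d, e, f, g, h, i, j, k, l}); total cost 4 + 14 + 4 = 22.
The greedy pick S7, S2, S1, S4 costs 29; no covering selection beats 22.

22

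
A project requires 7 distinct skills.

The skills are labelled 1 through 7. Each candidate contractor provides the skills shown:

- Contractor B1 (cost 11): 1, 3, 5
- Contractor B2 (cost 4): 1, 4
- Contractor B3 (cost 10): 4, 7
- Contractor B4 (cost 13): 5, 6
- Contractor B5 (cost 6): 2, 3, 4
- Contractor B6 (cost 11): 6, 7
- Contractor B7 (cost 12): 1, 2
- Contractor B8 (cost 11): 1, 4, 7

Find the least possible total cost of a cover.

B1, B5, B6 together cover every skill (B1 ∪ B5 ∪ B6 = {1, 2, 3, 4, 5, 6, 7}); total cost 11 + 6 + 11 = 28.
The greedy pick B2, B5, B6, B1 costs 32; no covering selection beats 28.

28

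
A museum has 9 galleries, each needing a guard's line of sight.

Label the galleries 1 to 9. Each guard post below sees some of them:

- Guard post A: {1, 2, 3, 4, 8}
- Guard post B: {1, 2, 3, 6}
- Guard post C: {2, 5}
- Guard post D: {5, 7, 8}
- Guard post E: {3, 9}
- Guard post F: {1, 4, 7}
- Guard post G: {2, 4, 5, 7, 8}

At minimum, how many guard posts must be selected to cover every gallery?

3

Take {B, E, G}. Their union is {1, 2, 3, 4, 5, 6, 7, 8, 9}, which is all 9 galleries.
Only B contains 6, so B is forced; the remaining 5 galleries need at least 2 more guard posts (each remaining guard post adds at most 4) — so at least 3 guard posts are needed, and 3 is optimal.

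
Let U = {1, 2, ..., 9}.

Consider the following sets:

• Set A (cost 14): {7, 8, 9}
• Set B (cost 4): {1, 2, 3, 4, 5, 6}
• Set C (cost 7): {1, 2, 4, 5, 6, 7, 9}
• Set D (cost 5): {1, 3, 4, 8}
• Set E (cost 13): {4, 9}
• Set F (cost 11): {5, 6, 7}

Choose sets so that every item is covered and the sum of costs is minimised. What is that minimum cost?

12

C, D together cover every item (C ∪ D = {1, 2, 3, 4, 5, 6, 7, 8, 9}); total cost 7 + 5 = 12.
The greedy pick B, C, D costs 16; no covering selection beats 12.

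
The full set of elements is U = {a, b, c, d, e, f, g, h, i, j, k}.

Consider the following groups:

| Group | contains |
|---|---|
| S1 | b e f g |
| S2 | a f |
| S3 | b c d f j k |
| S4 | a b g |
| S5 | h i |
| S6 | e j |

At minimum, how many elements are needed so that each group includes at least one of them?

T = {b, e, f, i} meets every group (each contains at least one member of T), and |T| = 4.
No choice of 3 elements meets every group, so 4 is the minimum.

4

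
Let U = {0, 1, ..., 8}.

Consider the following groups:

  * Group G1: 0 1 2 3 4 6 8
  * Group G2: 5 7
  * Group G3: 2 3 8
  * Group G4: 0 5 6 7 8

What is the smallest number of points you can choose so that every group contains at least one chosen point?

Take H = {3, 5}. Each listed group contains at least one of these, so H is a hitting set of size 2.
The groups G2, G3 are pairwise disjoint, so any hitting set needs a separate point for each — at least 2. Hence 2 is optimal.

2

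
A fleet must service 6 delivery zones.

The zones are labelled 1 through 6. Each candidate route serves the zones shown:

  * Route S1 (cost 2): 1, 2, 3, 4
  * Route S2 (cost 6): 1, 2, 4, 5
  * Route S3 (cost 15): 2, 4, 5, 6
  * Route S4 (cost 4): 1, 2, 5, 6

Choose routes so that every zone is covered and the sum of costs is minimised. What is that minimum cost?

6

S1, S4 together cover every zone (S1 ∪ S4 = {1, 2, 3, 4, 5, 6}); total cost 2 + 4 = 6.
No covering selection has total cost below 6.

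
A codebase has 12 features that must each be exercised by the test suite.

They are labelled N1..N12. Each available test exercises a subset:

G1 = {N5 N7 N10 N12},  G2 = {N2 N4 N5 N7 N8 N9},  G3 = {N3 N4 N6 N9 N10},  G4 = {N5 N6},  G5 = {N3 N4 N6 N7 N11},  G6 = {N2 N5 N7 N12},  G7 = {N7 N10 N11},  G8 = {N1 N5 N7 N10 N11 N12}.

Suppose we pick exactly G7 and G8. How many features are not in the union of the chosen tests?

6

Union of G7, G8 = {N1, N5, N7, N10, N11, N12}.
Not covered: N2, N3, N4, N6, N8, N9 — 6 features.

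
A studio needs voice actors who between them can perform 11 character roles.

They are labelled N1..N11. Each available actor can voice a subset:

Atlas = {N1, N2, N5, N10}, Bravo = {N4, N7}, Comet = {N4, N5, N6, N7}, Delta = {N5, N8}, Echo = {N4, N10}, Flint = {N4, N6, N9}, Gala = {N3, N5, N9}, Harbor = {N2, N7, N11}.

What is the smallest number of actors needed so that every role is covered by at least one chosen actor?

Take {Atlas, Delta, Flint, Gala, Harbor}. Their union is {N1, N2, N3, N4, N5, N6, N7, N8, N9, N10, N11}, which is all 11 roles.
No 4 of the 8 actors cover everything (all 70 combinations miss at least one role), so 5 is optimal.

5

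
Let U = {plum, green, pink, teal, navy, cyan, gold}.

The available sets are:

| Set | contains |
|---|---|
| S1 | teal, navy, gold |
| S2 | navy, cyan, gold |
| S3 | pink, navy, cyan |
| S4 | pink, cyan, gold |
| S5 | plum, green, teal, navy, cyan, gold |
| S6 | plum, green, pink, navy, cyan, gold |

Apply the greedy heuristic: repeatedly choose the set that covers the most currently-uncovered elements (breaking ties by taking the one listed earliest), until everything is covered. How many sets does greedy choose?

Greedy: pick S5 (covers 6 new) → pick S3 (covers 1 new). Total picks: 2.

2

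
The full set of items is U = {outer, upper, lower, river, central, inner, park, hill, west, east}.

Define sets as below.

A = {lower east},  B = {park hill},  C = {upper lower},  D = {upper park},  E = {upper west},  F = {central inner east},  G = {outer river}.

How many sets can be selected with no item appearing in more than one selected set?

B, C, F, G are pairwise disjoint (B={park,hill}; C={upper,lower}; F={central,inner,east}; G={outer,river}).
Every remaining set overlaps one of these, and no 5 of the listed sets are pairwise disjoint, so 4 is the maximum.

4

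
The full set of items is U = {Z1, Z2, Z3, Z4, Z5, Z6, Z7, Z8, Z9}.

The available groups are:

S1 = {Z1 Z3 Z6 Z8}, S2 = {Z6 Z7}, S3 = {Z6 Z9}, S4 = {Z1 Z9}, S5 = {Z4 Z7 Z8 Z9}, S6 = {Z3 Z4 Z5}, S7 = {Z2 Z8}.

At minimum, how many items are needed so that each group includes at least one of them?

The 4 items {Z4, Z7, Z8, Z9} hit every group.
The groups S2, S4, S6, S7 are pairwise disjoint, so any hitting set needs a separate item for each — at least 4. Hence 4 is optimal.

4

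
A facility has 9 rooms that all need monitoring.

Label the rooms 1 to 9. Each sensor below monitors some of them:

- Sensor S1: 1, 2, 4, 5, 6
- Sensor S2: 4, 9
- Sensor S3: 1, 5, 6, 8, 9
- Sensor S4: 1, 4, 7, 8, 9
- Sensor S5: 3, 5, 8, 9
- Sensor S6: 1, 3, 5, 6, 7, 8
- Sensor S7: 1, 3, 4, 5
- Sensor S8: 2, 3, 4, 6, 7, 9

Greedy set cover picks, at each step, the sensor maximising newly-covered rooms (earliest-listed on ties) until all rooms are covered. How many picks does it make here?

Greedy: pick S6 (covers 6 new) → pick S8 (covers 3 new). Total picks: 2.

2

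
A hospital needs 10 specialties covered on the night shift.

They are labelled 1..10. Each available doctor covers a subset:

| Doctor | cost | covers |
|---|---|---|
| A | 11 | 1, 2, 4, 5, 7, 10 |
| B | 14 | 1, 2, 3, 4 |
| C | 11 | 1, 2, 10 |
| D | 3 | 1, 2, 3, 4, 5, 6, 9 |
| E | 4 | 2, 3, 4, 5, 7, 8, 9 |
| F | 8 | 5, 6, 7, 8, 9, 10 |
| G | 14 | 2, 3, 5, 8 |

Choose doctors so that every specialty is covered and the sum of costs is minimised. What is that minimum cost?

11

D, F together cover every specialty (D ∪ F = {1, 2, 3, 4, 5, 6, 7, 8, 9, 10}); total cost 3 + 8 = 11.
The greedy pick D, E, F costs 15; no covering selection beats 11.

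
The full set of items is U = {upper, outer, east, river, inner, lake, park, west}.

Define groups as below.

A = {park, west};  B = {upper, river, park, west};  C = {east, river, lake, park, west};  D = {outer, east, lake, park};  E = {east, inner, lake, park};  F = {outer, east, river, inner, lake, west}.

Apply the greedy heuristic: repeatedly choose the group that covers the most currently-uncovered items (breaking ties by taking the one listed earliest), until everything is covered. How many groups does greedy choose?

Greedy: pick F (covers 6 new) → pick B (covers 2 new). Total picks: 2.

2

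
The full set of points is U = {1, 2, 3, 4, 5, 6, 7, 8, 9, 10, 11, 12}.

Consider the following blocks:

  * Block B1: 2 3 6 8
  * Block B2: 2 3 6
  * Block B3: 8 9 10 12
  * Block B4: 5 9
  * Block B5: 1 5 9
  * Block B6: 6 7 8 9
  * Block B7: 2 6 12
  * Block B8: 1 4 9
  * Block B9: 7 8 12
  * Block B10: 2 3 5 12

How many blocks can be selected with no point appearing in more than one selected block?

B2, B4, B9 are pairwise disjoint (B2={2,3,6}; B4={5,9}; B9={7,8,12}).
Every remaining block overlaps one of these, and no 4 of the listed blocks are pairwise disjoint, so 3 is the maximum.

3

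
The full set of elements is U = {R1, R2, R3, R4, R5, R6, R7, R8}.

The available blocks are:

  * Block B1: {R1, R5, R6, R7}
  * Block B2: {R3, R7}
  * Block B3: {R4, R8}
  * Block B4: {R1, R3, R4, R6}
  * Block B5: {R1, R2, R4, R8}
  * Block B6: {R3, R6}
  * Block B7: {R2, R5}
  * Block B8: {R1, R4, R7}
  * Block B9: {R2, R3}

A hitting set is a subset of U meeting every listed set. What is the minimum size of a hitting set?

Take H = {R3, R4, R5}. Each listed block contains at least one of these, so H is a hitting set of size 3.
The blocks B2, B3, B7 are pairwise disjoint, so any hitting set needs a separate element for each — at least 3. Hence 3 is optimal.

3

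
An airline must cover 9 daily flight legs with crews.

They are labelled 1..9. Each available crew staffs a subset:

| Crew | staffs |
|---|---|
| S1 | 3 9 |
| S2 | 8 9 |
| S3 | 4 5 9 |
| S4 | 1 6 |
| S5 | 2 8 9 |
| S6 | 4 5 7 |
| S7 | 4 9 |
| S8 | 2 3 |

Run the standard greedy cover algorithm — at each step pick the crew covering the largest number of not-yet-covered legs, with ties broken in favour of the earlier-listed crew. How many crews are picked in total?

Greedy: pick S3 (covers 3 new) → pick S4 (covers 2 new) → pick S5 (covers 2 new) → pick S1 (covers 1 new) → pick S6 (covers 1 new). Total picks: 5.
(The true minimum cover uses only 4 crews, so greedy is not optimal here.)

5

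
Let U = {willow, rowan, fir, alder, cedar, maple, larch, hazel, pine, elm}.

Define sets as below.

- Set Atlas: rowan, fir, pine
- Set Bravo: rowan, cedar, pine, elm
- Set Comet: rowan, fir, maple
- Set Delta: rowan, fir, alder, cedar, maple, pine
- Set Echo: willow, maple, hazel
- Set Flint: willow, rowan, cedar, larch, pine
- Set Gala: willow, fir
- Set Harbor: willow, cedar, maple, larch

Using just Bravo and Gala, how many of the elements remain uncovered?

4

Union of Bravo, Gala = {willow, rowan, fir, cedar, pine, elm}.
Not covered: alder, maple, larch, hazel — 4 elements.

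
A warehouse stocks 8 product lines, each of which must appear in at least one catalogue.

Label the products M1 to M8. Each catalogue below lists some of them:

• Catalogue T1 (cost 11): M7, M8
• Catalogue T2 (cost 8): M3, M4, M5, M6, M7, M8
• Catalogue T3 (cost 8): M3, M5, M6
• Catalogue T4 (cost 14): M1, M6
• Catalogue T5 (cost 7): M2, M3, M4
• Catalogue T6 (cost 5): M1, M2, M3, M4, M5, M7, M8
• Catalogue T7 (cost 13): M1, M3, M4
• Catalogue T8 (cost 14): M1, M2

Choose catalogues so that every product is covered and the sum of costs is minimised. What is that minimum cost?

T3, T6 together cover every product (T3 ∪ T6 = {M1, M2, M3, M4, M5, M6, M7, M8}); total cost 8 + 5 = 13.
No covering selection has total cost below 13.

13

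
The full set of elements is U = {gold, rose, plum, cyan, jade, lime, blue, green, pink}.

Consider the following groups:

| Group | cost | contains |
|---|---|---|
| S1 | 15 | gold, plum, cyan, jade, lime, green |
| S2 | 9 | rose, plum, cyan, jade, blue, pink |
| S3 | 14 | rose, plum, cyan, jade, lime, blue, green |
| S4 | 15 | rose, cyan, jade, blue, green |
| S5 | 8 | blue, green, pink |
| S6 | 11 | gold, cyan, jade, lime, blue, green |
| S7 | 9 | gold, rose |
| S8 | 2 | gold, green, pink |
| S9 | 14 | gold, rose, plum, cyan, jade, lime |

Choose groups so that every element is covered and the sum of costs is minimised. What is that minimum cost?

S3, S8 together cover every element (S3 ∪ S8 = {gold, rose, plum, cyan, jade, lime, blue, green, pink}); total cost 14 + 2 = 16.
The greedy pick S8, S2, S6 costs 22; no covering selection beats 16.

16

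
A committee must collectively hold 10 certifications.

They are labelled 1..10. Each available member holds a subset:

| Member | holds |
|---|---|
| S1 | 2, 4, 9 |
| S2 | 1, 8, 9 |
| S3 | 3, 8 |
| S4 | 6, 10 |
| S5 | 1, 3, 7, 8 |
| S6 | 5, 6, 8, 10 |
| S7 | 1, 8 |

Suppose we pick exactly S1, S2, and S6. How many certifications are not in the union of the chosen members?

2

Union of S1, S2, S6 = {1, 2, 4, 5, 6, 8, 9, 10}.
Not covered: 3, 7 — 2 certifications.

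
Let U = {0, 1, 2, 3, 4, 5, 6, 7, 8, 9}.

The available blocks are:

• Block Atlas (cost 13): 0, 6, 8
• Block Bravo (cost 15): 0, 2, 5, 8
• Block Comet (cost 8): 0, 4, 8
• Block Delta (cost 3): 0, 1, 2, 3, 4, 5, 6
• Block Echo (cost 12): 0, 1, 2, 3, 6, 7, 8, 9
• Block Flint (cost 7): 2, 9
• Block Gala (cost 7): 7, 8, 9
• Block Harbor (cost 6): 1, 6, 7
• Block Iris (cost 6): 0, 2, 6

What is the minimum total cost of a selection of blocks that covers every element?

Delta, Gala together cover every element (Delta ∪ Gala = {0, 1, 2, 3, 4, 5, 6, 7, 8, 9}); total cost 3 + 7 = 10.
No covering selection has total cost below 10.

10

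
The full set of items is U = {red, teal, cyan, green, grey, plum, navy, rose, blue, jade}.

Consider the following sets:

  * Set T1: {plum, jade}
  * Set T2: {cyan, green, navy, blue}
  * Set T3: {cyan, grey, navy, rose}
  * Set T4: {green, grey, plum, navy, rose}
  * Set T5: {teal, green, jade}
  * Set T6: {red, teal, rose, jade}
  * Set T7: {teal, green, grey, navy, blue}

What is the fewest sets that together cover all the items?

T2 and T4 and T6 together: T2 ∪ T4 ∪ T6 = {red, teal, cyan, green, grey, plum, navy, rose, blue, jade} — every item is covered.
Only T6 contains red, so T6 is forced; the remaining 6 items need at least 2 more sets (each remaining set adds at most 4) — so at least 3 sets are needed, and 3 is optimal.

3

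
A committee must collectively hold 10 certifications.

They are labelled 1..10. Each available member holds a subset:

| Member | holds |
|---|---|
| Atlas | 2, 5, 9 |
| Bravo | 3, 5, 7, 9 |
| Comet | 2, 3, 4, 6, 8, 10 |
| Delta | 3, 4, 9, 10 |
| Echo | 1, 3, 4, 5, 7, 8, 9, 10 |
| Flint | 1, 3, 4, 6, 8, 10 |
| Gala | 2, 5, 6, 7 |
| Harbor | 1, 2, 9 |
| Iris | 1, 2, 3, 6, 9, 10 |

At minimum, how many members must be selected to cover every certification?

2

Echo and Iris together: Echo ∪ Iris = {1, 2, 3, 4, 5, 6, 7, 8, 9, 10} — every certification is covered.
No single member has all 10 certifications (the largest, Echo, has 8), so 2 is optimal.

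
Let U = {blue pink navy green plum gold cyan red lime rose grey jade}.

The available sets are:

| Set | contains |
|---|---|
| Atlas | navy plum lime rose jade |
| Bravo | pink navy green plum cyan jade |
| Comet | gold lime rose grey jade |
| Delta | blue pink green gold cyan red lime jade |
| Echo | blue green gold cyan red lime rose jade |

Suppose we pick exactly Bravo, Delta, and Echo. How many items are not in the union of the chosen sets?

1

Union of Bravo, Delta, Echo = {blue, pink, navy, green, plum, gold, cyan, red, lime, rose, jade}.
Not covered: grey — 1 item.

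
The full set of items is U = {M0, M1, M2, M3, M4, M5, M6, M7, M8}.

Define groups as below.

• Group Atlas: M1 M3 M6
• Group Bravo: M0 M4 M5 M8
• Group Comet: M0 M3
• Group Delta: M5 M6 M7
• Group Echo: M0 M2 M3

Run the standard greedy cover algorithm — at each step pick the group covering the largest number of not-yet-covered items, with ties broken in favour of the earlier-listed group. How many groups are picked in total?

Greedy: pick Bravo (covers 4 new) → pick Atlas (covers 3 new) → pick Delta (covers 1 new) → pick Echo (covers 1 new). Total picks: 4.

4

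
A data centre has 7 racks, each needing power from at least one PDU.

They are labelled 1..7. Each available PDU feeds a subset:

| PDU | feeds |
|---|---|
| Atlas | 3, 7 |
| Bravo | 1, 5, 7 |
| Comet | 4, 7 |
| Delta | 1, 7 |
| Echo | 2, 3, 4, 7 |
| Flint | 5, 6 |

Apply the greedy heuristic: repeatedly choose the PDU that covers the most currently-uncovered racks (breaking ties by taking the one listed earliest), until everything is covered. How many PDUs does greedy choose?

Greedy: pick Echo (covers 4 new) → pick Bravo (covers 2 new) → pick Flint (covers 1 new). Total picks: 3.

3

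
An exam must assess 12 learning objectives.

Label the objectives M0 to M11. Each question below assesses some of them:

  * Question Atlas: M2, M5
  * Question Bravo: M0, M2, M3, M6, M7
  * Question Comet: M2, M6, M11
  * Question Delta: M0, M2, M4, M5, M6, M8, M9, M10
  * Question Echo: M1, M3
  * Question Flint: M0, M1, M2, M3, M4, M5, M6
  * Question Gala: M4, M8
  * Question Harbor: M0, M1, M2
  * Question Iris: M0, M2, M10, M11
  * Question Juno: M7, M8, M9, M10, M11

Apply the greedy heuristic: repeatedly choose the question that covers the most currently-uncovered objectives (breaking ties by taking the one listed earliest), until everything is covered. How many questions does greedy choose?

4

Greedy: pick Delta (covers 8 new) → pick Bravo (covers 2 new) → pick Comet (covers 1 new) → pick Echo (covers 1 new). Total picks: 4.
(The true minimum cover uses only 2 questions, so greedy is not optimal here.)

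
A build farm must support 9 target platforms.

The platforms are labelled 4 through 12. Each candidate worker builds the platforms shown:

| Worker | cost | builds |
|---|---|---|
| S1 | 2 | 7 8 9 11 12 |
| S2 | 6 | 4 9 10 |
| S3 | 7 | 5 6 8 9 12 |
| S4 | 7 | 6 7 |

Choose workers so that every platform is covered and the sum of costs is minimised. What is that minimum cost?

15

S1, S2, S3 together cover every platform (S1 ∪ S2 ∪ S3 = {4, 5, 6, 7, 8, 9, 10, 11, 12}); total cost 2 + 6 + 7 = 15.
No covering selection has total cost below 15.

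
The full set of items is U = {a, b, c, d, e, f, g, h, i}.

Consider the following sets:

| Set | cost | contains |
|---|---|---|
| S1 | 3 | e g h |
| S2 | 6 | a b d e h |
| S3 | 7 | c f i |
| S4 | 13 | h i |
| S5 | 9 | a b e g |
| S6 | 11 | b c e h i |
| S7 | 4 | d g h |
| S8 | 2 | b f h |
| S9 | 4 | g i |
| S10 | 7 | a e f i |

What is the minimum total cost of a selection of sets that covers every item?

S1, S2, S3 together cover every item (S1 ∪ S2 ∪ S3 = {a, b, c, d, e, f, g, h, i}); total cost 3 + 6 + 7 = 16.
The greedy pick S8, S1, S2, S3 costs 18; no covering selection beats 16.

16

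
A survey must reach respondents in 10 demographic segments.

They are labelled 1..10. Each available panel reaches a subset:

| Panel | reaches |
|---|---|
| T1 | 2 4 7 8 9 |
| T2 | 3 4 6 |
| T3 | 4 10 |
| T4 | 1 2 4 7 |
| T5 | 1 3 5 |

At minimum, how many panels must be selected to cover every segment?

4

T1 and T2 and T3 and T5 together: T1 ∪ T2 ∪ T3 ∪ T5 = {1, 2, 3, 4, 5, 6, 7, 8, 9, 10} — every segment is covered.
No 3 of the 5 panels cover everything (all 10 combinations miss at least one segment), so 4 is optimal.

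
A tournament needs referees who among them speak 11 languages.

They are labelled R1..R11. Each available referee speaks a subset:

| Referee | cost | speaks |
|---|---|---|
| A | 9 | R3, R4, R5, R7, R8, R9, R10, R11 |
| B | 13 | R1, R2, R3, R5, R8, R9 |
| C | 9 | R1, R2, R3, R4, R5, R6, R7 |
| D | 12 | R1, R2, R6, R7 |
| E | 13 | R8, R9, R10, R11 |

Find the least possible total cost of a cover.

A, C together cover every language (A ∪ C = {R1, R2, R3, R4, R5, R6, R7, R8, R9, R10, R11}); total cost 9 + 9 = 18.
No covering selection has total cost below 18.

18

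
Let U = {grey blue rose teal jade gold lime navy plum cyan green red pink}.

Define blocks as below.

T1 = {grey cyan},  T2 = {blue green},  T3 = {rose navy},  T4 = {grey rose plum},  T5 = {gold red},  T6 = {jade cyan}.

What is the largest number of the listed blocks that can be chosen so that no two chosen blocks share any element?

T2, T3, T5, T6 are pairwise disjoint (T2={blue,green}; T3={rose,navy}; T5={gold,red}; T6={jade,cyan}).
Every remaining block overlaps one of these, and no 5 of the listed blocks are pairwise disjoint, so 4 is the maximum.

4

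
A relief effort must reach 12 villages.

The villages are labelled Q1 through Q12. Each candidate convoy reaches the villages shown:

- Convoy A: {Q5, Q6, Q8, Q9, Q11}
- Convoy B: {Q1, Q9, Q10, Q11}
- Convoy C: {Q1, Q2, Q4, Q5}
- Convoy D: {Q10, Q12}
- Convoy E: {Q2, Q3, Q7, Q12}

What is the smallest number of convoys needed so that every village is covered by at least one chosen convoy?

4

A and B and C and E together: A ∪ B ∪ C ∪ E = {Q1, Q2, Q3, Q4, Q5, Q6, Q7, Q8, Q9, Q10, Q11, Q12} — every village is covered.
No 3 of the 5 convoys cover everything (all 10 combinations miss at least one village), so 4 is optimal.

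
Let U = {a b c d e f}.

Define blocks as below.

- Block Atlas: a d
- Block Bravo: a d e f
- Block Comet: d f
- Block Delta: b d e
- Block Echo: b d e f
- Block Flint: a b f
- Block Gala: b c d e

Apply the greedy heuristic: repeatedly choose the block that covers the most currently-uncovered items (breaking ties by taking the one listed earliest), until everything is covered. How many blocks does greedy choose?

2

Greedy: pick Bravo (covers 4 new) → pick Gala (covers 2 new). Total picks: 2.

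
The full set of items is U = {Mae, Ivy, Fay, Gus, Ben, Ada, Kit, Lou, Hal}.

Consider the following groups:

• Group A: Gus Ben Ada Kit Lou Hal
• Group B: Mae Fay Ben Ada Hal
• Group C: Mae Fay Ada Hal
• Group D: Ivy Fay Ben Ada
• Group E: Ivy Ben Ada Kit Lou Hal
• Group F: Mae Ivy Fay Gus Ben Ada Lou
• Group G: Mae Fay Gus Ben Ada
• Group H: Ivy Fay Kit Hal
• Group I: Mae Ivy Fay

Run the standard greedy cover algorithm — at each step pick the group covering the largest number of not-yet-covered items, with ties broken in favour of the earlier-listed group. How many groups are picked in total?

2

Greedy: pick F (covers 7 new) → pick A (covers 2 new). Total picks: 2.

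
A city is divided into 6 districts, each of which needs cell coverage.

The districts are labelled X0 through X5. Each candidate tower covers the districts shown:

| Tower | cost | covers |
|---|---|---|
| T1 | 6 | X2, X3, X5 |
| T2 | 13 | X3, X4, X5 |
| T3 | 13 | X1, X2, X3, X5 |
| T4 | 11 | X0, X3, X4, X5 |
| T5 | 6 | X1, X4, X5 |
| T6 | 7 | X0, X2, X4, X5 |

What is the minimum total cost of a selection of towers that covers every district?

T1, T5, T6 together cover every district (T1 ∪ T5 ∪ T6 = {X0, X1, X2, X3, X4, X5}); total cost 6 + 6 + 7 = 19.
No covering selection has total cost below 19.

19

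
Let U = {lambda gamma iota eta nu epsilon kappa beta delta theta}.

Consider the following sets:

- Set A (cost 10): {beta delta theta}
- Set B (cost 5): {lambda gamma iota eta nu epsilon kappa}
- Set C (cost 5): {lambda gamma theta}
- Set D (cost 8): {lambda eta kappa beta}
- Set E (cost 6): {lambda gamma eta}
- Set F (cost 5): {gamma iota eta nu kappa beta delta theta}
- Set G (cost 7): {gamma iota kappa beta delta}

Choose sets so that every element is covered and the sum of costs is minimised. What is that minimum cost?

10

B, F together cover every element (B ∪ F = {lambda, gamma, iota, eta, nu, epsilon, kappa, beta, delta, theta}); total cost 5 + 5 = 10.
No covering selection has total cost below 10.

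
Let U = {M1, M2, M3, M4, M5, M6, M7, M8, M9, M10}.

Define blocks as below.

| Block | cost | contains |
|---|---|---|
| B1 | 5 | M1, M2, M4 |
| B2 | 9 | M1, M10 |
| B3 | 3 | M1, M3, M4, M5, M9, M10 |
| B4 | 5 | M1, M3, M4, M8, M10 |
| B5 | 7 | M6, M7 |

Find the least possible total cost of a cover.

20

B1, B3, B4, B5 together cover every element (B1 ∪ B3 ∪ B4 ∪ B5 = {M1, M2, M3, M4, M5, M6, M7, M8, M9, M10}); total cost 5 + 3 + 5 + 7 = 20.
No covering selection has total cost below 20.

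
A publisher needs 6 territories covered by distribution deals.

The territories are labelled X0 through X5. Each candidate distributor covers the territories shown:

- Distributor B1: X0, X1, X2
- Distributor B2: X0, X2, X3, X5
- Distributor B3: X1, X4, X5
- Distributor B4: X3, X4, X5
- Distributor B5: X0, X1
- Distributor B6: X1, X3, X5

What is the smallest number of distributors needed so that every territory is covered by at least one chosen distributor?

2

Take {B2, B3}. Their union is {X0, X1, X2, X3, X4, X5}, which is all 6 territories.
No single distributor has all 6 territories (the largest, B2, has 4), so 2 is optimal.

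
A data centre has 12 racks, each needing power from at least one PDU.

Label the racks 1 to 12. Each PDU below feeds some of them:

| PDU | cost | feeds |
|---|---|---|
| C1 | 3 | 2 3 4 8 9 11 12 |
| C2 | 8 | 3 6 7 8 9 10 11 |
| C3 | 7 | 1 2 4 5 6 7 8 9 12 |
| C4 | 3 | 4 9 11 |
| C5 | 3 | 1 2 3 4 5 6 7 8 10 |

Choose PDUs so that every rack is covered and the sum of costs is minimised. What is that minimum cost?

C1, C5 together cover every rack (C1 ∪ C5 = {1, 2, 3, 4, 5, 6, 7, 8, 9, 10, 11, 12}); total cost 3 + 3 = 6.
No covering selection has total cost below 6.

6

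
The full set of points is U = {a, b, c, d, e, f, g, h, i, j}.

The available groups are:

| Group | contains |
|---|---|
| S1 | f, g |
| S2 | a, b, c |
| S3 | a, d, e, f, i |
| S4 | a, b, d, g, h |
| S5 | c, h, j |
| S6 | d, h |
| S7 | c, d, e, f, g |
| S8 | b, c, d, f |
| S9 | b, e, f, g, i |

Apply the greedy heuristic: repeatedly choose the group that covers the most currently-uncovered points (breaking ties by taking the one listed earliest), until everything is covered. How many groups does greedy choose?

3

Greedy: pick S3 (covers 5 new) → pick S4 (covers 3 new) → pick S5 (covers 2 new). Total picks: 3.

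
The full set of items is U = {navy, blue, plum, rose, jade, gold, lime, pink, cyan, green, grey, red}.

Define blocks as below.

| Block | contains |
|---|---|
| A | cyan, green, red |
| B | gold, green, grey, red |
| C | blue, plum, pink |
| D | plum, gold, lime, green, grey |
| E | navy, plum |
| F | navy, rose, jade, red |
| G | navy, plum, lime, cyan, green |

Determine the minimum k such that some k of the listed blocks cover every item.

4

C, D, F, and G cover everything between them: the union {navy, blue, plum, rose, jade, gold, lime, pink, cyan, green, grey, red} is all of U.
Only C contains blue, so C is forced; the remaining 9 items need at least 3 more blocks (each remaining block adds at most 4) — so at least 4 blocks are needed, and 4 is optimal.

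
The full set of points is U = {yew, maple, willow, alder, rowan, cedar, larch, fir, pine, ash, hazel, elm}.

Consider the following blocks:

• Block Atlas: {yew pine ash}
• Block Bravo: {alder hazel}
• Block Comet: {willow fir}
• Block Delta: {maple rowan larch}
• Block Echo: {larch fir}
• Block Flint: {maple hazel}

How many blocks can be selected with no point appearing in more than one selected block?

Atlas, Bravo, Comet, Delta are pairwise disjoint (Atlas={yew,pine,ash}; Bravo={alder,hazel}; Comet={willow,fir}; Delta={maple,rowan,larch}).
Every remaining block overlaps one of these, and no 5 of the listed blocks are pairwise disjoint, so 4 is the maximum.

4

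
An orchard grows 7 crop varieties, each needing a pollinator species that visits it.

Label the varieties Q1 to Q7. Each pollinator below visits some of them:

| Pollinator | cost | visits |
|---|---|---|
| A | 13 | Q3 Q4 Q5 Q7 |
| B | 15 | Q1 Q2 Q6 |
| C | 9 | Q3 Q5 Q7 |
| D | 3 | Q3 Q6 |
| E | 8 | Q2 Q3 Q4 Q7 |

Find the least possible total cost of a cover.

A, B together cover every variety (A ∪ B = {Q1, Q2, Q3, Q4, Q5, Q6, Q7}); total cost 13 + 15 = 28.
The greedy pick D, E, C, B costs 35; no covering selection beats 28.

28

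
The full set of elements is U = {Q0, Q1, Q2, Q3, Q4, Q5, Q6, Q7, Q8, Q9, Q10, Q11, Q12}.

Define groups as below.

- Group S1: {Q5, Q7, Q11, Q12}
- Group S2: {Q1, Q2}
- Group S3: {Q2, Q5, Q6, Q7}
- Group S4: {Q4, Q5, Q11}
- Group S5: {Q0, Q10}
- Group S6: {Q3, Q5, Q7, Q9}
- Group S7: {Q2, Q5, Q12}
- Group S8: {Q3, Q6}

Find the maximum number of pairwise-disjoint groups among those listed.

4

S1, S2, S5, S8 are pairwise disjoint (S1={Q5,Q7,Q11,Q12}; S2={Q1,Q2}; S5={Q0,Q10}; S8={Q3,Q6}).
Every remaining group overlaps one of these, and no 5 of the listed groups are pairwise disjoint, so 4 is the maximum.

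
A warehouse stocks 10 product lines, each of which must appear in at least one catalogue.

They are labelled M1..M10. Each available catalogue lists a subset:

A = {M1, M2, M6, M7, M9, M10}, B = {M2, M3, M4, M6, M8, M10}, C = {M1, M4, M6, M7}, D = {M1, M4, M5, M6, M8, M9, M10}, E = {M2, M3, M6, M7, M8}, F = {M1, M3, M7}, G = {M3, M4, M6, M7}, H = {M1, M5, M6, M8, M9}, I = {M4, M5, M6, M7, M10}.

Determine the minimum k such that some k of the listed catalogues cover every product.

2

D and E together: D ∪ E = {M1, M2, M3, M4, M5, M6, M7, M8, M9, M10} — every product is covered.
No single catalogue has all 10 products (the largest, D, has 7), so 2 is optimal.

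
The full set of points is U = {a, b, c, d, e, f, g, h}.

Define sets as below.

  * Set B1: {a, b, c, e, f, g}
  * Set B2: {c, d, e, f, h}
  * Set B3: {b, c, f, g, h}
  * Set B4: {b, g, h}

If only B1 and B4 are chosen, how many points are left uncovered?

1

Union of B1, B4 = {a, b, c, e, f, g, h}.
Not covered: d — 1 point.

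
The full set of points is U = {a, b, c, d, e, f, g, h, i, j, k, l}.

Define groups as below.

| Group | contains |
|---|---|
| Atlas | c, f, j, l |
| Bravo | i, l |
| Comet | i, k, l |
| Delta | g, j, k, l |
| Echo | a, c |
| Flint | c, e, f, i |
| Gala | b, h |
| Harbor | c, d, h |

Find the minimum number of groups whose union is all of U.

5

Take {Delta, Echo, Flint, Gala, Harbor}. Their union is {a, b, c, d, e, f, g, h, i, j, k, l}, which is all 12 points.
No 4 of the 8 groups cover everything (all 70 combinations miss at least one point), so 5 is optimal.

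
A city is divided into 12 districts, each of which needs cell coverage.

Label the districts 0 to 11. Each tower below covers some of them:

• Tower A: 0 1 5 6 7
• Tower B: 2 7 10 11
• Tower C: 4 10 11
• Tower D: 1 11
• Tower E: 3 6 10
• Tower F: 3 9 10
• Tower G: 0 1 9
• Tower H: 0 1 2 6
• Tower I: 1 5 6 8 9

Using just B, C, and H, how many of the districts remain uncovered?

4

Union of B, C, H = {0, 1, 2, 4, 6, 7, 10, 11}.
Not covered: 3, 5, 8, 9 — 4 districts.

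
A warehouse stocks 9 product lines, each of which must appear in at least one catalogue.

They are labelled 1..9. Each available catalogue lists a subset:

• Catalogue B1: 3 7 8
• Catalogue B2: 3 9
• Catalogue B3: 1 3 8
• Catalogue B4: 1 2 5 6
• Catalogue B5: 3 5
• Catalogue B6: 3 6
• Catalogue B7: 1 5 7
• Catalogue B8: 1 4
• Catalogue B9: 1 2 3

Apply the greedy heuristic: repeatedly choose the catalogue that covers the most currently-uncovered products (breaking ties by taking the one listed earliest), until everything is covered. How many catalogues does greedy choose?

4

Greedy: pick B4 (covers 4 new) → pick B1 (covers 3 new) → pick B2 (covers 1 new) → pick B8 (covers 1 new). Total picks: 4.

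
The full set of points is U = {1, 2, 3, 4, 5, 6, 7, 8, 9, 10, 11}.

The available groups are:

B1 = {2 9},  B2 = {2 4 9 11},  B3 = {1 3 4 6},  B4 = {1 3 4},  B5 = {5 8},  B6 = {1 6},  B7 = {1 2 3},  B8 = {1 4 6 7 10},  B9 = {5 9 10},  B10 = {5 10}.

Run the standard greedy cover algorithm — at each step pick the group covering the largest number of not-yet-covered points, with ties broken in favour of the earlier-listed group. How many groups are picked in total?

Greedy: pick B8 (covers 5 new) → pick B2 (covers 3 new) → pick B5 (covers 2 new) → pick B3 (covers 1 new). Total picks: 4.

4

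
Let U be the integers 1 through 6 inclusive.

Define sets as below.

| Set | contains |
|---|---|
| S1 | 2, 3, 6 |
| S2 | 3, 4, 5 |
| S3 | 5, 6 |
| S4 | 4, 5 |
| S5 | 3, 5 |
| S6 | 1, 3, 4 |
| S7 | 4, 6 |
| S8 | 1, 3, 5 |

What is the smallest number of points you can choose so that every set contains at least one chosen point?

Take H = {3, 5, 6}. Each listed set contains at least one of these, so H is a hitting set of size 3.
No choice of 2 points meets every set, so 3 is the minimum.

3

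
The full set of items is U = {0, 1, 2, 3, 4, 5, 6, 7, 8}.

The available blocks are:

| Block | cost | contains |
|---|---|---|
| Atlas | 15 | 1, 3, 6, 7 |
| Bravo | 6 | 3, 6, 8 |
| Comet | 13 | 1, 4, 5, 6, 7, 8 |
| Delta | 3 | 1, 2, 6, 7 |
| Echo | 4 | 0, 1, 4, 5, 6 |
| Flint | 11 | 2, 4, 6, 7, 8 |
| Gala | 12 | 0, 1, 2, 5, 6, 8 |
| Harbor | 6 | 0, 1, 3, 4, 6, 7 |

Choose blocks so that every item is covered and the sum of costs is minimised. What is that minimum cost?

Bravo, Delta, Echo together cover every item (Bravo ∪ Delta ∪ Echo = {0, 1, 2, 3, 4, 5, 6, 7, 8}); total cost 6 + 3 + 4 = 13.
No covering selection has total cost below 13.

13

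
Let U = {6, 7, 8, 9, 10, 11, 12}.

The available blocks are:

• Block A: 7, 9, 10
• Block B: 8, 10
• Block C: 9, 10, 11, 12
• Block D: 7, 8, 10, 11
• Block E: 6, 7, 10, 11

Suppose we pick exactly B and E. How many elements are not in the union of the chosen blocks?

2

Union of B, E = {6, 7, 8, 10, 11}.
Not covered: 9, 12 — 2 elements.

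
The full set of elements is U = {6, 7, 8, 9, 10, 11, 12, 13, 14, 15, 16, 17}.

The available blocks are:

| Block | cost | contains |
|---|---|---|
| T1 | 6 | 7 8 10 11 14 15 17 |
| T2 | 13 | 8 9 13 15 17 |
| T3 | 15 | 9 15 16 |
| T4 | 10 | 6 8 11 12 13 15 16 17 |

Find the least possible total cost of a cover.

29

T1, T2, T4 together cover every element (T1 ∪ T2 ∪ T4 = {6, 7, 8, 9, 10, 11, 12, 13, 14, 15, 16, 17}); total cost 6 + 13 + 10 = 29.
No covering selection has total cost below 29.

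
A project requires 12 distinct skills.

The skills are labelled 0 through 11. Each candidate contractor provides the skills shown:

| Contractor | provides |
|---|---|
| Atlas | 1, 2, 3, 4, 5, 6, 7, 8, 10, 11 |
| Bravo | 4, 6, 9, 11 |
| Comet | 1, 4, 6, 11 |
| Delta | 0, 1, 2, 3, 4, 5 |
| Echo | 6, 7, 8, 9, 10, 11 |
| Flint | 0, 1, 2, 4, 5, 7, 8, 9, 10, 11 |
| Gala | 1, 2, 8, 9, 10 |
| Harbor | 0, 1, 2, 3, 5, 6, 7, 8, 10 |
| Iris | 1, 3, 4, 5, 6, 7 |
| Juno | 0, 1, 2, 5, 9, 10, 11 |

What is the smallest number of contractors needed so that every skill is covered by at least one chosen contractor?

Take {Atlas, Juno}. Their union is {0, 1, 2, 3, 4, 5, 6, 7, 8, 9, 10, 11}, which is all 12 skills.
No single contractor has all 12 skills (the largest, Atlas, has 10), so 2 is optimal.

2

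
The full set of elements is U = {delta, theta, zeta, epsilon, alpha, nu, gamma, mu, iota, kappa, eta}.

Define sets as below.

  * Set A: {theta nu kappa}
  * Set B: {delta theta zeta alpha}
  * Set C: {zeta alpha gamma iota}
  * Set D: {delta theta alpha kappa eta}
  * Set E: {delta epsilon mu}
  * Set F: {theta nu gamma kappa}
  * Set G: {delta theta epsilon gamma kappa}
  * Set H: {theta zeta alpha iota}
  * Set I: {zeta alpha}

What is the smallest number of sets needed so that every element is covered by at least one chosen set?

D, E, F, and H cover everything between them: the union {delta, theta, zeta, epsilon, alpha, nu, gamma, mu, iota, kappa, eta} is all of U.
No 3 of the 9 sets cover everything (all 84 combinations miss at least one element), so 4 is optimal.

4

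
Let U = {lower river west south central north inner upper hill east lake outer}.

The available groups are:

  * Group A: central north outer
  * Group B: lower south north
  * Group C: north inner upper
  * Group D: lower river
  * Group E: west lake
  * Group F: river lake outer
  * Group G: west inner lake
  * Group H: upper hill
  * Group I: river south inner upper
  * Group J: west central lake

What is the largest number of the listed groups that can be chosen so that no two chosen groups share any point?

A, D, E, H are pairwise disjoint (A={central,north,outer}; D={lower,river}; E={west,lake}; H={upper,hill}).
Every remaining group overlaps one of these, and no 5 of the listed groups are pairwise disjoint, so 4 is the maximum.

4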